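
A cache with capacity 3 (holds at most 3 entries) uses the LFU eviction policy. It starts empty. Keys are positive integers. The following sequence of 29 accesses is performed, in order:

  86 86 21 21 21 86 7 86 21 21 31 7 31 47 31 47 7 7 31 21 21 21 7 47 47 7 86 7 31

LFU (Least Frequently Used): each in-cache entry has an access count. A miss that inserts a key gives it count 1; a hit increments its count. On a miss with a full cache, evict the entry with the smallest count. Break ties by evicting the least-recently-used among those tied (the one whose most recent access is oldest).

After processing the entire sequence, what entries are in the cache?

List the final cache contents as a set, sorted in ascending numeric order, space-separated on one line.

LFU simulation (capacity=3):
  1. access 86: MISS. Cache: [86(c=1)]
  2. access 86: HIT, count now 2. Cache: [86(c=2)]
  3. access 21: MISS. Cache: [21(c=1) 86(c=2)]
  4. access 21: HIT, count now 2. Cache: [86(c=2) 21(c=2)]
  5. access 21: HIT, count now 3. Cache: [86(c=2) 21(c=3)]
  6. access 86: HIT, count now 3. Cache: [21(c=3) 86(c=3)]
  7. access 7: MISS. Cache: [7(c=1) 21(c=3) 86(c=3)]
  8. access 86: HIT, count now 4. Cache: [7(c=1) 21(c=3) 86(c=4)]
  9. access 21: HIT, count now 4. Cache: [7(c=1) 86(c=4) 21(c=4)]
  10. access 21: HIT, count now 5. Cache: [7(c=1) 86(c=4) 21(c=5)]
  11. access 31: MISS, evict 7(c=1). Cache: [31(c=1) 86(c=4) 21(c=5)]
  12. access 7: MISS, evict 31(c=1). Cache: [7(c=1) 86(c=4) 21(c=5)]
  13. access 31: MISS, evict 7(c=1). Cache: [31(c=1) 86(c=4) 21(c=5)]
  14. access 47: MISS, evict 31(c=1). Cache: [47(c=1) 86(c=4) 21(c=5)]
  15. access 31: MISS, evict 47(c=1). Cache: [31(c=1) 86(c=4) 21(c=5)]
  16. access 47: MISS, evict 31(c=1). Cache: [47(c=1) 86(c=4) 21(c=5)]
  17. access 7: MISS, evict 47(c=1). Cache: [7(c=1) 86(c=4) 21(c=5)]
  18. access 7: HIT, count now 2. Cache: [7(c=2) 86(c=4) 21(c=5)]
  19. access 31: MISS, evict 7(c=2). Cache: [31(c=1) 86(c=4) 21(c=5)]
  20. access 21: HIT, count now 6. Cache: [31(c=1) 86(c=4) 21(c=6)]
  21. access 21: HIT, count now 7. Cache: [31(c=1) 86(c=4) 21(c=7)]
  22. access 21: HIT, count now 8. Cache: [31(c=1) 86(c=4) 21(c=8)]
  23. access 7: MISS, evict 31(c=1). Cache: [7(c=1) 86(c=4) 21(c=8)]
  24. access 47: MISS, evict 7(c=1). Cache: [47(c=1) 86(c=4) 21(c=8)]
  25. access 47: HIT, count now 2. Cache: [47(c=2) 86(c=4) 21(c=8)]
  26. access 7: MISS, evict 47(c=2). Cache: [7(c=1) 86(c=4) 21(c=8)]
  27. access 86: HIT, count now 5. Cache: [7(c=1) 86(c=5) 21(c=8)]
  28. access 7: HIT, count now 2. Cache: [7(c=2) 86(c=5) 21(c=8)]
  29. access 31: MISS, evict 7(c=2). Cache: [31(c=1) 86(c=5) 21(c=8)]
Total: 14 hits, 15 misses, 12 evictions

Answer: 21 31 86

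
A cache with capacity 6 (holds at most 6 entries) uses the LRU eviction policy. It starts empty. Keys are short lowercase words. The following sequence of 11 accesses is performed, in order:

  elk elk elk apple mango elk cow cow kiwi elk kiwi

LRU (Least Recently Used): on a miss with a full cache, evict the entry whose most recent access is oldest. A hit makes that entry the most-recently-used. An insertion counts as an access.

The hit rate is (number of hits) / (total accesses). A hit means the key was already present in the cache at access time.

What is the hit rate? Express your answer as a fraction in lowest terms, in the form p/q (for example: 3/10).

LRU simulation (capacity=6):
  1. access elk: MISS. Cache (LRU->MRU): [elk]
  2. access elk: HIT. Cache (LRU->MRU): [elk]
  3. access elk: HIT. Cache (LRU->MRU): [elk]
  4. access apple: MISS. Cache (LRU->MRU): [elk apple]
  5. access mango: MISS. Cache (LRU->MRU): [elk apple mango]
  6. access elk: HIT. Cache (LRU->MRU): [apple mango elk]
  7. access cow: MISS. Cache (LRU->MRU): [apple mango elk cow]
  8. access cow: HIT. Cache (LRU->MRU): [apple mango elk cow]
  9. access kiwi: MISS. Cache (LRU->MRU): [apple mango elk cow kiwi]
  10. access elk: HIT. Cache (LRU->MRU): [apple mango cow kiwi elk]
  11. access kiwi: HIT. Cache (LRU->MRU): [apple mango cow elk kiwi]
Total: 6 hits, 5 misses, 0 evictions

Hit rate = 6/11

Answer: 6/11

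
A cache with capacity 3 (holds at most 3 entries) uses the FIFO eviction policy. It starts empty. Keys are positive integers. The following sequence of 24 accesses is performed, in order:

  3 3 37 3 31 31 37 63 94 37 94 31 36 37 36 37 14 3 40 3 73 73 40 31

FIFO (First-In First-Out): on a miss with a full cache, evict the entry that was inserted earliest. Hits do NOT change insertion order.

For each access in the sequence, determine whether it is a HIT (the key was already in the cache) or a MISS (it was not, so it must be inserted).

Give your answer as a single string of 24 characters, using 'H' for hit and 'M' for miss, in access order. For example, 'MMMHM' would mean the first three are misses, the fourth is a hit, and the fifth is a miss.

FIFO simulation (capacity=3):
  1. access 3: MISS. Cache (old->new): [3]
  2. access 3: HIT. Cache (old->new): [3]
  3. access 37: MISS. Cache (old->new): [3 37]
  4. access 3: HIT. Cache (old->new): [3 37]
  5. access 31: MISS. Cache (old->new): [3 37 31]
  6. access 31: HIT. Cache (old->new): [3 37 31]
  7. access 37: HIT. Cache (old->new): [3 37 31]
  8. access 63: MISS, evict 3. Cache (old->new): [37 31 63]
  9. access 94: MISS, evict 37. Cache (old->new): [31 63 94]
  10. access 37: MISS, evict 31. Cache (old->new): [63 94 37]
  11. access 94: HIT. Cache (old->new): [63 94 37]
  12. access 31: MISS, evict 63. Cache (old->new): [94 37 31]
  13. access 36: MISS, evict 94. Cache (old->new): [37 31 36]
  14. access 37: HIT. Cache (old->new): [37 31 36]
  15. access 36: HIT. Cache (old->new): [37 31 36]
  16. access 37: HIT. Cache (old->new): [37 31 36]
  17. access 14: MISS, evict 37. Cache (old->new): [31 36 14]
  18. access 3: MISS, evict 31. Cache (old->new): [36 14 3]
  19. access 40: MISS, evict 36. Cache (old->new): [14 3 40]
  20. access 3: HIT. Cache (old->new): [14 3 40]
  21. access 73: MISS, evict 14. Cache (old->new): [3 40 73]
  22. access 73: HIT. Cache (old->new): [3 40 73]
  23. access 40: HIT. Cache (old->new): [3 40 73]
  24. access 31: MISS, evict 3. Cache (old->new): [40 73 31]
Total: 11 hits, 13 misses, 10 evictions

Answer: MHMHMHHMMMHMMHHHMMMHMHHM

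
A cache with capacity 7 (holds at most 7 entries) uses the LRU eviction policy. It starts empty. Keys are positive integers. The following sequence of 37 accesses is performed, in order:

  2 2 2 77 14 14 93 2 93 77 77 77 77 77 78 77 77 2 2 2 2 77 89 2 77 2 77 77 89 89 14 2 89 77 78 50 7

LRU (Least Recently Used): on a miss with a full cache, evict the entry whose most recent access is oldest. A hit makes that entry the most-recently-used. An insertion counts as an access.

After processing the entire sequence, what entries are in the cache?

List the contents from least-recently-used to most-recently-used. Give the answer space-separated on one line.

LRU simulation (capacity=7):
  1. access 2: MISS. Cache (LRU->MRU): [2]
  2. access 2: HIT. Cache (LRU->MRU): [2]
  3. access 2: HIT. Cache (LRU->MRU): [2]
  4. access 77: MISS. Cache (LRU->MRU): [2 77]
  5. access 14: MISS. Cache (LRU->MRU): [2 77 14]
  6. access 14: HIT. Cache (LRU->MRU): [2 77 14]
  7. access 93: MISS. Cache (LRU->MRU): [2 77 14 93]
  8. access 2: HIT. Cache (LRU->MRU): [77 14 93 2]
  9. access 93: HIT. Cache (LRU->MRU): [77 14 2 93]
  10. access 77: HIT. Cache (LRU->MRU): [14 2 93 77]
  11. access 77: HIT. Cache (LRU->MRU): [14 2 93 77]
  12. access 77: HIT. Cache (LRU->MRU): [14 2 93 77]
  13. access 77: HIT. Cache (LRU->MRU): [14 2 93 77]
  14. access 77: HIT. Cache (LRU->MRU): [14 2 93 77]
  15. access 78: MISS. Cache (LRU->MRU): [14 2 93 77 78]
  16. access 77: HIT. Cache (LRU->MRU): [14 2 93 78 77]
  17. access 77: HIT. Cache (LRU->MRU): [14 2 93 78 77]
  18. access 2: HIT. Cache (LRU->MRU): [14 93 78 77 2]
  19. access 2: HIT. Cache (LRU->MRU): [14 93 78 77 2]
  20. access 2: HIT. Cache (LRU->MRU): [14 93 78 77 2]
  21. access 2: HIT. Cache (LRU->MRU): [14 93 78 77 2]
  22. access 77: HIT. Cache (LRU->MRU): [14 93 78 2 77]
  23. access 89: MISS. Cache (LRU->MRU): [14 93 78 2 77 89]
  24. access 2: HIT. Cache (LRU->MRU): [14 93 78 77 89 2]
  25. access 77: HIT. Cache (LRU->MRU): [14 93 78 89 2 77]
  26. access 2: HIT. Cache (LRU->MRU): [14 93 78 89 77 2]
  27. access 77: HIT. Cache (LRU->MRU): [14 93 78 89 2 77]
  28. access 77: HIT. Cache (LRU->MRU): [14 93 78 89 2 77]
  29. access 89: HIT. Cache (LRU->MRU): [14 93 78 2 77 89]
  30. access 89: HIT. Cache (LRU->MRU): [14 93 78 2 77 89]
  31. access 14: HIT. Cache (LRU->MRU): [93 78 2 77 89 14]
  32. access 2: HIT. Cache (LRU->MRU): [93 78 77 89 14 2]
  33. access 89: HIT. Cache (LRU->MRU): [93 78 77 14 2 89]
  34. access 77: HIT. Cache (LRU->MRU): [93 78 14 2 89 77]
  35. access 78: HIT. Cache (LRU->MRU): [93 14 2 89 77 78]
  36. access 50: MISS. Cache (LRU->MRU): [93 14 2 89 77 78 50]
  37. access 7: MISS, evict 93. Cache (LRU->MRU): [14 2 89 77 78 50 7]
Total: 29 hits, 8 misses, 1 evictions

Answer: 14 2 89 77 78 50 7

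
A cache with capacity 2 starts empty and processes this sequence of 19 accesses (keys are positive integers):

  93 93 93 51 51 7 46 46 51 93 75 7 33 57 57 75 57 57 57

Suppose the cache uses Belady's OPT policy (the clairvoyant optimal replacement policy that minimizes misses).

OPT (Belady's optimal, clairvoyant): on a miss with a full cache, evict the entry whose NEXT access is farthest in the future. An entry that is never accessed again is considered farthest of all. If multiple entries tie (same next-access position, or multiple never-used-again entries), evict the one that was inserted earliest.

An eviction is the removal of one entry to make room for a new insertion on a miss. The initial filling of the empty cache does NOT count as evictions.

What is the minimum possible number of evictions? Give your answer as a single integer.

OPT (Belady) simulation (capacity=2):
  1. access 93: MISS. Cache: [93]
  2. access 93: HIT. Next use of 93: step 3. Cache: [93]
  3. access 93: HIT. Next use of 93: step 10. Cache: [93]
  4. access 51: MISS. Cache: [93 51]
  5. access 51: HIT. Next use of 51: step 9. Cache: [93 51]
  6. access 7: MISS, evict 93 (next use: step 10). Cache: [51 7]
  7. access 46: MISS, evict 7 (next use: step 12). Cache: [51 46]
  8. access 46: HIT. Next use of 46: never. Cache: [51 46]
  9. access 51: HIT. Next use of 51: never. Cache: [51 46]
  10. access 93: MISS, evict 51 (next use: never). Cache: [46 93]
  11. access 75: MISS, evict 46 (next use: never). Cache: [93 75]
  12. access 7: MISS, evict 93 (next use: never). Cache: [75 7]
  13. access 33: MISS, evict 7 (next use: never). Cache: [75 33]
  14. access 57: MISS, evict 33 (next use: never). Cache: [75 57]
  15. access 57: HIT. Next use of 57: step 17. Cache: [75 57]
  16. access 75: HIT. Next use of 75: never. Cache: [75 57]
  17. access 57: HIT. Next use of 57: step 18. Cache: [75 57]
  18. access 57: HIT. Next use of 57: step 19. Cache: [75 57]
  19. access 57: HIT. Next use of 57: never. Cache: [75 57]
Total: 10 hits, 9 misses, 7 evictions

Answer: 7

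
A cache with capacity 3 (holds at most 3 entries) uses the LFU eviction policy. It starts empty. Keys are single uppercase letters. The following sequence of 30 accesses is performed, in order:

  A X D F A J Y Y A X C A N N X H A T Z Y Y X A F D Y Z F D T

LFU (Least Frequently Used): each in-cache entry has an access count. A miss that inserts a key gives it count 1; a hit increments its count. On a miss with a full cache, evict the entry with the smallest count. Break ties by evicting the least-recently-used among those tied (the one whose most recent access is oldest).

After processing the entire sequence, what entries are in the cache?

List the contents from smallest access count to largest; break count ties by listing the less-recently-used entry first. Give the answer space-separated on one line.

LFU simulation (capacity=3):
  1. access A: MISS. Cache: [A(c=1)]
  2. access X: MISS. Cache: [A(c=1) X(c=1)]
  3. access D: MISS. Cache: [A(c=1) X(c=1) D(c=1)]
  4. access F: MISS, evict A(c=1). Cache: [X(c=1) D(c=1) F(c=1)]
  5. access A: MISS, evict X(c=1). Cache: [D(c=1) F(c=1) A(c=1)]
  6. access J: MISS, evict D(c=1). Cache: [F(c=1) A(c=1) J(c=1)]
  7. access Y: MISS, evict F(c=1). Cache: [A(c=1) J(c=1) Y(c=1)]
  8. access Y: HIT, count now 2. Cache: [A(c=1) J(c=1) Y(c=2)]
  9. access A: HIT, count now 2. Cache: [J(c=1) Y(c=2) A(c=2)]
  10. access X: MISS, evict J(c=1). Cache: [X(c=1) Y(c=2) A(c=2)]
  11. access C: MISS, evict X(c=1). Cache: [C(c=1) Y(c=2) A(c=2)]
  12. access A: HIT, count now 3. Cache: [C(c=1) Y(c=2) A(c=3)]
  13. access N: MISS, evict C(c=1). Cache: [N(c=1) Y(c=2) A(c=3)]
  14. access N: HIT, count now 2. Cache: [Y(c=2) N(c=2) A(c=3)]
  15. access X: MISS, evict Y(c=2). Cache: [X(c=1) N(c=2) A(c=3)]
  16. access H: MISS, evict X(c=1). Cache: [H(c=1) N(c=2) A(c=3)]
  17. access A: HIT, count now 4. Cache: [H(c=1) N(c=2) A(c=4)]
  18. access T: MISS, evict H(c=1). Cache: [T(c=1) N(c=2) A(c=4)]
  19. access Z: MISS, evict T(c=1). Cache: [Z(c=1) N(c=2) A(c=4)]
  20. access Y: MISS, evict Z(c=1). Cache: [Y(c=1) N(c=2) A(c=4)]
  21. access Y: HIT, count now 2. Cache: [N(c=2) Y(c=2) A(c=4)]
  22. access X: MISS, evict N(c=2). Cache: [X(c=1) Y(c=2) A(c=4)]
  23. access A: HIT, count now 5. Cache: [X(c=1) Y(c=2) A(c=5)]
  24. access F: MISS, evict X(c=1). Cache: [F(c=1) Y(c=2) A(c=5)]
  25. access D: MISS, evict F(c=1). Cache: [D(c=1) Y(c=2) A(c=5)]
  26. access Y: HIT, count now 3. Cache: [D(c=1) Y(c=3) A(c=5)]
  27. access Z: MISS, evict D(c=1). Cache: [Z(c=1) Y(c=3) A(c=5)]
  28. access F: MISS, evict Z(c=1). Cache: [F(c=1) Y(c=3) A(c=5)]
  29. access D: MISS, evict F(c=1). Cache: [D(c=1) Y(c=3) A(c=5)]
  30. access T: MISS, evict D(c=1). Cache: [T(c=1) Y(c=3) A(c=5)]
Total: 8 hits, 22 misses, 19 evictions

Answer: T Y A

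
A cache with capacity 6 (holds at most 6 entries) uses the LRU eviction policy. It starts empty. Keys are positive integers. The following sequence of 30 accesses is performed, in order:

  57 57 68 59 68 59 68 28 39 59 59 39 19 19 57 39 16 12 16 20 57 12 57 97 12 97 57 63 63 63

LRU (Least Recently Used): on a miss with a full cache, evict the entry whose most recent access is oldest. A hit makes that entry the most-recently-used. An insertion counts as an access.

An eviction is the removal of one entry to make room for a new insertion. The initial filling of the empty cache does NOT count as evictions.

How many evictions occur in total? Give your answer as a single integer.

LRU simulation (capacity=6):
  1. access 57: MISS. Cache (LRU->MRU): [57]
  2. access 57: HIT. Cache (LRU->MRU): [57]
  3. access 68: MISS. Cache (LRU->MRU): [57 68]
  4. access 59: MISS. Cache (LRU->MRU): [57 68 59]
  5. access 68: HIT. Cache (LRU->MRU): [57 59 68]
  6. access 59: HIT. Cache (LRU->MRU): [57 68 59]
  7. access 68: HIT. Cache (LRU->MRU): [57 59 68]
  8. access 28: MISS. Cache (LRU->MRU): [57 59 68 28]
  9. access 39: MISS. Cache (LRU->MRU): [57 59 68 28 39]
  10. access 59: HIT. Cache (LRU->MRU): [57 68 28 39 59]
  11. access 59: HIT. Cache (LRU->MRU): [57 68 28 39 59]
  12. access 39: HIT. Cache (LRU->MRU): [57 68 28 59 39]
  13. access 19: MISS. Cache (LRU->MRU): [57 68 28 59 39 19]
  14. access 19: HIT. Cache (LRU->MRU): [57 68 28 59 39 19]
  15. access 57: HIT. Cache (LRU->MRU): [68 28 59 39 19 57]
  16. access 39: HIT. Cache (LRU->MRU): [68 28 59 19 57 39]
  17. access 16: MISS, evict 68. Cache (LRU->MRU): [28 59 19 57 39 16]
  18. access 12: MISS, evict 28. Cache (LRU->MRU): [59 19 57 39 16 12]
  19. access 16: HIT. Cache (LRU->MRU): [59 19 57 39 12 16]
  20. access 20: MISS, evict 59. Cache (LRU->MRU): [19 57 39 12 16 20]
  21. access 57: HIT. Cache (LRU->MRU): [19 39 12 16 20 57]
  22. access 12: HIT. Cache (LRU->MRU): [19 39 16 20 57 12]
  23. access 57: HIT. Cache (LRU->MRU): [19 39 16 20 12 57]
  24. access 97: MISS, evict 19. Cache (LRU->MRU): [39 16 20 12 57 97]
  25. access 12: HIT. Cache (LRU->MRU): [39 16 20 57 97 12]
  26. access 97: HIT. Cache (LRU->MRU): [39 16 20 57 12 97]
  27. access 57: HIT. Cache (LRU->MRU): [39 16 20 12 97 57]
  28. access 63: MISS, evict 39. Cache (LRU->MRU): [16 20 12 97 57 63]
  29. access 63: HIT. Cache (LRU->MRU): [16 20 12 97 57 63]
  30. access 63: HIT. Cache (LRU->MRU): [16 20 12 97 57 63]
Total: 19 hits, 11 misses, 5 evictions

Answer: 5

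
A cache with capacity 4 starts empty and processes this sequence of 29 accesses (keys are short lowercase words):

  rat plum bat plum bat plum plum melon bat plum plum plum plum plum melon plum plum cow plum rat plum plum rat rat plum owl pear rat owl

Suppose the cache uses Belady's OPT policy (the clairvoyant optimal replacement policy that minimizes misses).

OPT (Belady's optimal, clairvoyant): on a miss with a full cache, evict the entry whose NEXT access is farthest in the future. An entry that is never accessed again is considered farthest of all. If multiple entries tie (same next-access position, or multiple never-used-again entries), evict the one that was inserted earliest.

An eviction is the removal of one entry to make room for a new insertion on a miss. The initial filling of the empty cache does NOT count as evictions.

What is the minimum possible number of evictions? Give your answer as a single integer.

OPT (Belady) simulation (capacity=4):
  1. access rat: MISS. Cache: [rat]
  2. access plum: MISS. Cache: [rat plum]
  3. access bat: MISS. Cache: [rat plum bat]
  4. access plum: HIT. Next use of plum: step 6. Cache: [rat plum bat]
  5. access bat: HIT. Next use of bat: step 9. Cache: [rat plum bat]
  6. access plum: HIT. Next use of plum: step 7. Cache: [rat plum bat]
  7. access plum: HIT. Next use of plum: step 10. Cache: [rat plum bat]
  8. access melon: MISS. Cache: [rat plum bat melon]
  9. access bat: HIT. Next use of bat: never. Cache: [rat plum bat melon]
  10. access plum: HIT. Next use of plum: step 11. Cache: [rat plum bat melon]
  11. access plum: HIT. Next use of plum: step 12. Cache: [rat plum bat melon]
  12. access plum: HIT. Next use of plum: step 13. Cache: [rat plum bat melon]
  13. access plum: HIT. Next use of plum: step 14. Cache: [rat plum bat melon]
  14. access plum: HIT. Next use of plum: step 16. Cache: [rat plum bat melon]
  15. access melon: HIT. Next use of melon: never. Cache: [rat plum bat melon]
  16. access plum: HIT. Next use of plum: step 17. Cache: [rat plum bat melon]
  17. access plum: HIT. Next use of plum: step 19. Cache: [rat plum bat melon]
  18. access cow: MISS, evict bat (next use: never). Cache: [rat plum melon cow]
  19. access plum: HIT. Next use of plum: step 21. Cache: [rat plum melon cow]
  20. access rat: HIT. Next use of rat: step 23. Cache: [rat plum melon cow]
  21. access plum: HIT. Next use of plum: step 22. Cache: [rat plum melon cow]
  22. access plum: HIT. Next use of plum: step 25. Cache: [rat plum melon cow]
  23. access rat: HIT. Next use of rat: step 24. Cache: [rat plum melon cow]
  24. access rat: HIT. Next use of rat: step 28. Cache: [rat plum melon cow]
  25. access plum: HIT. Next use of plum: never. Cache: [rat plum melon cow]
  26. access owl: MISS, evict plum (next use: never). Cache: [rat melon cow owl]
  27. access pear: MISS, evict melon (next use: never). Cache: [rat cow owl pear]
  28. access rat: HIT. Next use of rat: never. Cache: [rat cow owl pear]
  29. access owl: HIT. Next use of owl: never. Cache: [rat cow owl pear]
Total: 22 hits, 7 misses, 3 evictions

Answer: 3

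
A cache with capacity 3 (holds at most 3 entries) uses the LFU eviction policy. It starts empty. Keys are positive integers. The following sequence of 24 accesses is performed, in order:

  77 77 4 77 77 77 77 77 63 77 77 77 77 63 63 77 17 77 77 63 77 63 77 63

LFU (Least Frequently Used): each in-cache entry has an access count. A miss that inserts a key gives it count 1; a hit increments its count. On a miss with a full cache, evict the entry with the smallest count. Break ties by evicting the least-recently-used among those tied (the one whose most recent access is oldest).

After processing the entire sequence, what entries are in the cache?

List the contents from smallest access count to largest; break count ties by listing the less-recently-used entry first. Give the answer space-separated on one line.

Answer: 17 63 77

Derivation:
LFU simulation (capacity=3):
  1. access 77: MISS. Cache: [77(c=1)]
  2. access 77: HIT, count now 2. Cache: [77(c=2)]
  3. access 4: MISS. Cache: [4(c=1) 77(c=2)]
  4. access 77: HIT, count now 3. Cache: [4(c=1) 77(c=3)]
  5. access 77: HIT, count now 4. Cache: [4(c=1) 77(c=4)]
  6. access 77: HIT, count now 5. Cache: [4(c=1) 77(c=5)]
  7. access 77: HIT, count now 6. Cache: [4(c=1) 77(c=6)]
  8. access 77: HIT, count now 7. Cache: [4(c=1) 77(c=7)]
  9. access 63: MISS. Cache: [4(c=1) 63(c=1) 77(c=7)]
  10. access 77: HIT, count now 8. Cache: [4(c=1) 63(c=1) 77(c=8)]
  11. access 77: HIT, count now 9. Cache: [4(c=1) 63(c=1) 77(c=9)]
  12. access 77: HIT, count now 10. Cache: [4(c=1) 63(c=1) 77(c=10)]
  13. access 77: HIT, count now 11. Cache: [4(c=1) 63(c=1) 77(c=11)]
  14. access 63: HIT, count now 2. Cache: [4(c=1) 63(c=2) 77(c=11)]
  15. access 63: HIT, count now 3. Cache: [4(c=1) 63(c=3) 77(c=11)]
  16. access 77: HIT, count now 12. Cache: [4(c=1) 63(c=3) 77(c=12)]
  17. access 17: MISS, evict 4(c=1). Cache: [17(c=1) 63(c=3) 77(c=12)]
  18. access 77: HIT, count now 13. Cache: [17(c=1) 63(c=3) 77(c=13)]
  19. access 77: HIT, count now 14. Cache: [17(c=1) 63(c=3) 77(c=14)]
  20. access 63: HIT, count now 4. Cache: [17(c=1) 63(c=4) 77(c=14)]
  21. access 77: HIT, count now 15. Cache: [17(c=1) 63(c=4) 77(c=15)]
  22. access 63: HIT, count now 5. Cache: [17(c=1) 63(c=5) 77(c=15)]
  23. access 77: HIT, count now 16. Cache: [17(c=1) 63(c=5) 77(c=16)]
  24. access 63: HIT, count now 6. Cache: [17(c=1) 63(c=6) 77(c=16)]
Total: 20 hits, 4 misses, 1 evictions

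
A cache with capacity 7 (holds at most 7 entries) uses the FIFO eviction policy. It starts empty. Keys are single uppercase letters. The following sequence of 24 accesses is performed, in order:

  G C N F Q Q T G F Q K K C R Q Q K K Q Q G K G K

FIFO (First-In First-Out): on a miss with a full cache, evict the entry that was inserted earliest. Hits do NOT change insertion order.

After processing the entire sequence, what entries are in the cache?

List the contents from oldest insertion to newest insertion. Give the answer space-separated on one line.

Answer: N F Q T K R G

Derivation:
FIFO simulation (capacity=7):
  1. access G: MISS. Cache (old->new): [G]
  2. access C: MISS. Cache (old->new): [G C]
  3. access N: MISS. Cache (old->new): [G C N]
  4. access F: MISS. Cache (old->new): [G C N F]
  5. access Q: MISS. Cache (old->new): [G C N F Q]
  6. access Q: HIT. Cache (old->new): [G C N F Q]
  7. access T: MISS. Cache (old->new): [G C N F Q T]
  8. access G: HIT. Cache (old->new): [G C N F Q T]
  9. access F: HIT. Cache (old->new): [G C N F Q T]
  10. access Q: HIT. Cache (old->new): [G C N F Q T]
  11. access K: MISS. Cache (old->new): [G C N F Q T K]
  12. access K: HIT. Cache (old->new): [G C N F Q T K]
  13. access C: HIT. Cache (old->new): [G C N F Q T K]
  14. access R: MISS, evict G. Cache (old->new): [C N F Q T K R]
  15. access Q: HIT. Cache (old->new): [C N F Q T K R]
  16. access Q: HIT. Cache (old->new): [C N F Q T K R]
  17. access K: HIT. Cache (old->new): [C N F Q T K R]
  18. access K: HIT. Cache (old->new): [C N F Q T K R]
  19. access Q: HIT. Cache (old->new): [C N F Q T K R]
  20. access Q: HIT. Cache (old->new): [C N F Q T K R]
  21. access G: MISS, evict C. Cache (old->new): [N F Q T K R G]
  22. access K: HIT. Cache (old->new): [N F Q T K R G]
  23. access G: HIT. Cache (old->new): [N F Q T K R G]
  24. access K: HIT. Cache (old->new): [N F Q T K R G]
Total: 15 hits, 9 misses, 2 evictions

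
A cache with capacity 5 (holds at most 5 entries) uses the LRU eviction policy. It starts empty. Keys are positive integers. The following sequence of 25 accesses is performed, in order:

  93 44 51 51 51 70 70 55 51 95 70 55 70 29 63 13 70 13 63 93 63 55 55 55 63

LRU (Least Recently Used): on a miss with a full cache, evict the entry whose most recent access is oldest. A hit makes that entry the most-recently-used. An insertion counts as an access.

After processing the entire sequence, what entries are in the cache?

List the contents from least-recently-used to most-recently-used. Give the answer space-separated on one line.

Answer: 70 13 93 55 63

Derivation:
LRU simulation (capacity=5):
  1. access 93: MISS. Cache (LRU->MRU): [93]
  2. access 44: MISS. Cache (LRU->MRU): [93 44]
  3. access 51: MISS. Cache (LRU->MRU): [93 44 51]
  4. access 51: HIT. Cache (LRU->MRU): [93 44 51]
  5. access 51: HIT. Cache (LRU->MRU): [93 44 51]
  6. access 70: MISS. Cache (LRU->MRU): [93 44 51 70]
  7. access 70: HIT. Cache (LRU->MRU): [93 44 51 70]
  8. access 55: MISS. Cache (LRU->MRU): [93 44 51 70 55]
  9. access 51: HIT. Cache (LRU->MRU): [93 44 70 55 51]
  10. access 95: MISS, evict 93. Cache (LRU->MRU): [44 70 55 51 95]
  11. access 70: HIT. Cache (LRU->MRU): [44 55 51 95 70]
  12. access 55: HIT. Cache (LRU->MRU): [44 51 95 70 55]
  13. access 70: HIT. Cache (LRU->MRU): [44 51 95 55 70]
  14. access 29: MISS, evict 44. Cache (LRU->MRU): [51 95 55 70 29]
  15. access 63: MISS, evict 51. Cache (LRU->MRU): [95 55 70 29 63]
  16. access 13: MISS, evict 95. Cache (LRU->MRU): [55 70 29 63 13]
  17. access 70: HIT. Cache (LRU->MRU): [55 29 63 13 70]
  18. access 13: HIT. Cache (LRU->MRU): [55 29 63 70 13]
  19. access 63: HIT. Cache (LRU->MRU): [55 29 70 13 63]
  20. access 93: MISS, evict 55. Cache (LRU->MRU): [29 70 13 63 93]
  21. access 63: HIT. Cache (LRU->MRU): [29 70 13 93 63]
  22. access 55: MISS, evict 29. Cache (LRU->MRU): [70 13 93 63 55]
  23. access 55: HIT. Cache (LRU->MRU): [70 13 93 63 55]
  24. access 55: HIT. Cache (LRU->MRU): [70 13 93 63 55]
  25. access 63: HIT. Cache (LRU->MRU): [70 13 93 55 63]
Total: 14 hits, 11 misses, 6 evictions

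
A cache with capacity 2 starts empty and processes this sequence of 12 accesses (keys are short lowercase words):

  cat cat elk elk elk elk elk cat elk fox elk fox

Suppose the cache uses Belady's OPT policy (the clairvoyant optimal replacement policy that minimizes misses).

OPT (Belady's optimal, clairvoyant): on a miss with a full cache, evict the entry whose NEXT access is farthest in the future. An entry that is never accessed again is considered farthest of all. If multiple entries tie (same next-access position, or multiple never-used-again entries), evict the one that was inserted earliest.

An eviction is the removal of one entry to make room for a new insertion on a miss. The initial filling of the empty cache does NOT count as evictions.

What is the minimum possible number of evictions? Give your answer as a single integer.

OPT (Belady) simulation (capacity=2):
  1. access cat: MISS. Cache: [cat]
  2. access cat: HIT. Next use of cat: step 8. Cache: [cat]
  3. access elk: MISS. Cache: [cat elk]
  4. access elk: HIT. Next use of elk: step 5. Cache: [cat elk]
  5. access elk: HIT. Next use of elk: step 6. Cache: [cat elk]
  6. access elk: HIT. Next use of elk: step 7. Cache: [cat elk]
  7. access elk: HIT. Next use of elk: step 9. Cache: [cat elk]
  8. access cat: HIT. Next use of cat: never. Cache: [cat elk]
  9. access elk: HIT. Next use of elk: step 11. Cache: [cat elk]
  10. access fox: MISS, evict cat (next use: never). Cache: [elk fox]
  11. access elk: HIT. Next use of elk: never. Cache: [elk fox]
  12. access fox: HIT. Next use of fox: never. Cache: [elk fox]
Total: 9 hits, 3 misses, 1 evictions

Answer: 1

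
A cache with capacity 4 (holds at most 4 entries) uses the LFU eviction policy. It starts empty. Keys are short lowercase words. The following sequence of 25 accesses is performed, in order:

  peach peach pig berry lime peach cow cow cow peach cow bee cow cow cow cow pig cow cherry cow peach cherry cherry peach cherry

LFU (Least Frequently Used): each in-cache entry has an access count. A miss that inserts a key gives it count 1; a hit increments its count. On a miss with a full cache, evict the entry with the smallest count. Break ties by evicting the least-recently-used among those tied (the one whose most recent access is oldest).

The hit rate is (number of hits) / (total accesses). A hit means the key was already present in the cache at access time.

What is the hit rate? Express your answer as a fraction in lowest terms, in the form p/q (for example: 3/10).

LFU simulation (capacity=4):
  1. access peach: MISS. Cache: [peach(c=1)]
  2. access peach: HIT, count now 2. Cache: [peach(c=2)]
  3. access pig: MISS. Cache: [pig(c=1) peach(c=2)]
  4. access berry: MISS. Cache: [pig(c=1) berry(c=1) peach(c=2)]
  5. access lime: MISS. Cache: [pig(c=1) berry(c=1) lime(c=1) peach(c=2)]
  6. access peach: HIT, count now 3. Cache: [pig(c=1) berry(c=1) lime(c=1) peach(c=3)]
  7. access cow: MISS, evict pig(c=1). Cache: [berry(c=1) lime(c=1) cow(c=1) peach(c=3)]
  8. access cow: HIT, count now 2. Cache: [berry(c=1) lime(c=1) cow(c=2) peach(c=3)]
  9. access cow: HIT, count now 3. Cache: [berry(c=1) lime(c=1) peach(c=3) cow(c=3)]
  10. access peach: HIT, count now 4. Cache: [berry(c=1) lime(c=1) cow(c=3) peach(c=4)]
  11. access cow: HIT, count now 4. Cache: [berry(c=1) lime(c=1) peach(c=4) cow(c=4)]
  12. access bee: MISS, evict berry(c=1). Cache: [lime(c=1) bee(c=1) peach(c=4) cow(c=4)]
  13. access cow: HIT, count now 5. Cache: [lime(c=1) bee(c=1) peach(c=4) cow(c=5)]
  14. access cow: HIT, count now 6. Cache: [lime(c=1) bee(c=1) peach(c=4) cow(c=6)]
  15. access cow: HIT, count now 7. Cache: [lime(c=1) bee(c=1) peach(c=4) cow(c=7)]
  16. access cow: HIT, count now 8. Cache: [lime(c=1) bee(c=1) peach(c=4) cow(c=8)]
  17. access pig: MISS, evict lime(c=1). Cache: [bee(c=1) pig(c=1) peach(c=4) cow(c=8)]
  18. access cow: HIT, count now 9. Cache: [bee(c=1) pig(c=1) peach(c=4) cow(c=9)]
  19. access cherry: MISS, evict bee(c=1). Cache: [pig(c=1) cherry(c=1) peach(c=4) cow(c=9)]
  20. access cow: HIT, count now 10. Cache: [pig(c=1) cherry(c=1) peach(c=4) cow(c=10)]
  21. access peach: HIT, count now 5. Cache: [pig(c=1) cherry(c=1) peach(c=5) cow(c=10)]
  22. access cherry: HIT, count now 2. Cache: [pig(c=1) cherry(c=2) peach(c=5) cow(c=10)]
  23. access cherry: HIT, count now 3. Cache: [pig(c=1) cherry(c=3) peach(c=5) cow(c=10)]
  24. access peach: HIT, count now 6. Cache: [pig(c=1) cherry(c=3) peach(c=6) cow(c=10)]
  25. access cherry: HIT, count now 4. Cache: [pig(c=1) cherry(c=4) peach(c=6) cow(c=10)]
Total: 17 hits, 8 misses, 4 evictions

Hit rate = 17/25

Answer: 17/25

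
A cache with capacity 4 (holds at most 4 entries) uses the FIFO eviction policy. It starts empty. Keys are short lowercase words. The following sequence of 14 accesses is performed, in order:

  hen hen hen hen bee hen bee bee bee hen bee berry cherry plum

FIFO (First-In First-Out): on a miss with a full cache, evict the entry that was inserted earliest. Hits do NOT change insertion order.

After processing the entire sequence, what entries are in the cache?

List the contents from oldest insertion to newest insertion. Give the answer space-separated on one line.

Answer: bee berry cherry plum

Derivation:
FIFO simulation (capacity=4):
  1. access hen: MISS. Cache (old->new): [hen]
  2. access hen: HIT. Cache (old->new): [hen]
  3. access hen: HIT. Cache (old->new): [hen]
  4. access hen: HIT. Cache (old->new): [hen]
  5. access bee: MISS. Cache (old->new): [hen bee]
  6. access hen: HIT. Cache (old->new): [hen bee]
  7. access bee: HIT. Cache (old->new): [hen bee]
  8. access bee: HIT. Cache (old->new): [hen bee]
  9. access bee: HIT. Cache (old->new): [hen bee]
  10. access hen: HIT. Cache (old->new): [hen bee]
  11. access bee: HIT. Cache (old->new): [hen bee]
  12. access berry: MISS. Cache (old->new): [hen bee berry]
  13. access cherry: MISS. Cache (old->new): [hen bee berry cherry]
  14. access plum: MISS, evict hen. Cache (old->new): [bee berry cherry plum]
Total: 9 hits, 5 misses, 1 evictions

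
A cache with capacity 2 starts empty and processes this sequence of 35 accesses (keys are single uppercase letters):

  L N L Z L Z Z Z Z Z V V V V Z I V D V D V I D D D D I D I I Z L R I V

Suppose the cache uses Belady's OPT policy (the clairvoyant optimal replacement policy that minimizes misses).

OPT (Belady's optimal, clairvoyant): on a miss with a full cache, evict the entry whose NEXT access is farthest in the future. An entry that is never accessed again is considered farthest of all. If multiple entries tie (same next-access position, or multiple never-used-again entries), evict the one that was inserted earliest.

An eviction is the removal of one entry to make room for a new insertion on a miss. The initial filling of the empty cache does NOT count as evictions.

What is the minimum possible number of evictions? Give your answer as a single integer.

OPT (Belady) simulation (capacity=2):
  1. access L: MISS. Cache: [L]
  2. access N: MISS. Cache: [L N]
  3. access L: HIT. Next use of L: step 5. Cache: [L N]
  4. access Z: MISS, evict N (next use: never). Cache: [L Z]
  5. access L: HIT. Next use of L: step 32. Cache: [L Z]
  6. access Z: HIT. Next use of Z: step 7. Cache: [L Z]
  7. access Z: HIT. Next use of Z: step 8. Cache: [L Z]
  8. access Z: HIT. Next use of Z: step 9. Cache: [L Z]
  9. access Z: HIT. Next use of Z: step 10. Cache: [L Z]
  10. access Z: HIT. Next use of Z: step 15. Cache: [L Z]
  11. access V: MISS, evict L (next use: step 32). Cache: [Z V]
  12. access V: HIT. Next use of V: step 13. Cache: [Z V]
  13. access V: HIT. Next use of V: step 14. Cache: [Z V]
  14. access V: HIT. Next use of V: step 17. Cache: [Z V]
  15. access Z: HIT. Next use of Z: step 31. Cache: [Z V]
  16. access I: MISS, evict Z (next use: step 31). Cache: [V I]
  17. access V: HIT. Next use of V: step 19. Cache: [V I]
  18. access D: MISS, evict I (next use: step 22). Cache: [V D]
  19. access V: HIT. Next use of V: step 21. Cache: [V D]
  20. access D: HIT. Next use of D: step 23. Cache: [V D]
  21. access V: HIT. Next use of V: step 35. Cache: [V D]
  22. access I: MISS, evict V (next use: step 35). Cache: [D I]
  23. access D: HIT. Next use of D: step 24. Cache: [D I]
  24. access D: HIT. Next use of D: step 25. Cache: [D I]
  25. access D: HIT. Next use of D: step 26. Cache: [D I]
  26. access D: HIT. Next use of D: step 28. Cache: [D I]
  27. access I: HIT. Next use of I: step 29. Cache: [D I]
  28. access D: HIT. Next use of D: never. Cache: [D I]
  29. access I: HIT. Next use of I: step 30. Cache: [D I]
  30. access I: HIT. Next use of I: step 34. Cache: [D I]
  31. access Z: MISS, evict D (next use: never). Cache: [I Z]
  32. access L: MISS, evict Z (next use: never). Cache: [I L]
  33. access R: MISS, evict L (next use: never). Cache: [I R]
  34. access I: HIT. Next use of I: never. Cache: [I R]
  35. access V: MISS, evict I (next use: never). Cache: [R V]
Total: 24 hits, 11 misses, 9 evictions

Answer: 9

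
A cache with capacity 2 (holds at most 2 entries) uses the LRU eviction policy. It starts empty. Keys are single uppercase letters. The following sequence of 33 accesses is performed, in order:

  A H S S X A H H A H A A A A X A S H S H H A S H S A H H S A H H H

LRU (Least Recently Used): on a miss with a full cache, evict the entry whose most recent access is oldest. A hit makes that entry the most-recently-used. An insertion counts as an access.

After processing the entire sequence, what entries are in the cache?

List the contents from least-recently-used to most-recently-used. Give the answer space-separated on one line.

LRU simulation (capacity=2):
  1. access A: MISS. Cache (LRU->MRU): [A]
  2. access H: MISS. Cache (LRU->MRU): [A H]
  3. access S: MISS, evict A. Cache (LRU->MRU): [H S]
  4. access S: HIT. Cache (LRU->MRU): [H S]
  5. access X: MISS, evict H. Cache (LRU->MRU): [S X]
  6. access A: MISS, evict S. Cache (LRU->MRU): [X A]
  7. access H: MISS, evict X. Cache (LRU->MRU): [A H]
  8. access H: HIT. Cache (LRU->MRU): [A H]
  9. access A: HIT. Cache (LRU->MRU): [H A]
  10. access H: HIT. Cache (LRU->MRU): [A H]
  11. access A: HIT. Cache (LRU->MRU): [H A]
  12. access A: HIT. Cache (LRU->MRU): [H A]
  13. access A: HIT. Cache (LRU->MRU): [H A]
  14. access A: HIT. Cache (LRU->MRU): [H A]
  15. access X: MISS, evict H. Cache (LRU->MRU): [A X]
  16. access A: HIT. Cache (LRU->MRU): [X A]
  17. access S: MISS, evict X. Cache (LRU->MRU): [A S]
  18. access H: MISS, evict A. Cache (LRU->MRU): [S H]
  19. access S: HIT. Cache (LRU->MRU): [H S]
  20. access H: HIT. Cache (LRU->MRU): [S H]
  21. access H: HIT. Cache (LRU->MRU): [S H]
  22. access A: MISS, evict S. Cache (LRU->MRU): [H A]
  23. access S: MISS, evict H. Cache (LRU->MRU): [A S]
  24. access H: MISS, evict A. Cache (LRU->MRU): [S H]
  25. access S: HIT. Cache (LRU->MRU): [H S]
  26. access A: MISS, evict H. Cache (LRU->MRU): [S A]
  27. access H: MISS, evict S. Cache (LRU->MRU): [A H]
  28. access H: HIT. Cache (LRU->MRU): [A H]
  29. access S: MISS, evict A. Cache (LRU->MRU): [H S]
  30. access A: MISS, evict H. Cache (LRU->MRU): [S A]
  31. access H: MISS, evict S. Cache (LRU->MRU): [A H]
  32. access H: HIT. Cache (LRU->MRU): [A H]
  33. access H: HIT. Cache (LRU->MRU): [A H]
Total: 16 hits, 17 misses, 15 evictions

Answer: A H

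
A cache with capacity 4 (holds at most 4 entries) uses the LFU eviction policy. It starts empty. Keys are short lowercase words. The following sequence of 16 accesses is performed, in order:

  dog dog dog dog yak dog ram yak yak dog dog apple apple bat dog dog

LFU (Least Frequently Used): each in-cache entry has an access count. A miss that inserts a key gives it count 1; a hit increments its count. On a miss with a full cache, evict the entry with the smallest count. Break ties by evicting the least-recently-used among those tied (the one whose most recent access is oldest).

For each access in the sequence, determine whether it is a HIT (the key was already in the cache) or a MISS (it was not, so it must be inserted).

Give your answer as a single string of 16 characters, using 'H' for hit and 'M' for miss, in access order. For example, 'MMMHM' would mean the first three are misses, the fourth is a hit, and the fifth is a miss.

Answer: MHHHMHMHHHHMHMHH

Derivation:
LFU simulation (capacity=4):
  1. access dog: MISS. Cache: [dog(c=1)]
  2. access dog: HIT, count now 2. Cache: [dog(c=2)]
  3. access dog: HIT, count now 3. Cache: [dog(c=3)]
  4. access dog: HIT, count now 4. Cache: [dog(c=4)]
  5. access yak: MISS. Cache: [yak(c=1) dog(c=4)]
  6. access dog: HIT, count now 5. Cache: [yak(c=1) dog(c=5)]
  7. access ram: MISS. Cache: [yak(c=1) ram(c=1) dog(c=5)]
  8. access yak: HIT, count now 2. Cache: [ram(c=1) yak(c=2) dog(c=5)]
  9. access yak: HIT, count now 3. Cache: [ram(c=1) yak(c=3) dog(c=5)]
  10. access dog: HIT, count now 6. Cache: [ram(c=1) yak(c=3) dog(c=6)]
  11. access dog: HIT, count now 7. Cache: [ram(c=1) yak(c=3) dog(c=7)]
  12. access apple: MISS. Cache: [ram(c=1) apple(c=1) yak(c=3) dog(c=7)]
  13. access apple: HIT, count now 2. Cache: [ram(c=1) apple(c=2) yak(c=3) dog(c=7)]
  14. access bat: MISS, evict ram(c=1). Cache: [bat(c=1) apple(c=2) yak(c=3) dog(c=7)]
  15. access dog: HIT, count now 8. Cache: [bat(c=1) apple(c=2) yak(c=3) dog(c=8)]
  16. access dog: HIT, count now 9. Cache: [bat(c=1) apple(c=2) yak(c=3) dog(c=9)]
Total: 11 hits, 5 misses, 1 evictions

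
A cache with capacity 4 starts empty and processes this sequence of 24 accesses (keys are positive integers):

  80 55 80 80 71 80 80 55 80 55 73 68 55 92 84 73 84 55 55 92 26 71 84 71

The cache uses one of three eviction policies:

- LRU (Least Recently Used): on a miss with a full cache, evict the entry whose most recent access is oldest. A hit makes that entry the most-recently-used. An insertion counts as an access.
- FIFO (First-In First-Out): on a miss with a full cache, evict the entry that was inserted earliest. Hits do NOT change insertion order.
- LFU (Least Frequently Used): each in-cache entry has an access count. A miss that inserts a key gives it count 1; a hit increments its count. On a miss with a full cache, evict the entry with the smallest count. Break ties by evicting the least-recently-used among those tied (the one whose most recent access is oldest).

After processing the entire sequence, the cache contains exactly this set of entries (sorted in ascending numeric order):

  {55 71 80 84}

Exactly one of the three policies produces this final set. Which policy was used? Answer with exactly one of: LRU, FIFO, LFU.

Answer: LFU

Derivation:
Simulating under each policy and comparing final sets:
  LRU: final set = {26 71 84 92} -> differs
  FIFO: final set = {26 55 71 84} -> differs
  LFU: final set = {55 71 80 84} -> MATCHES target
Only LFU produces the target set.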